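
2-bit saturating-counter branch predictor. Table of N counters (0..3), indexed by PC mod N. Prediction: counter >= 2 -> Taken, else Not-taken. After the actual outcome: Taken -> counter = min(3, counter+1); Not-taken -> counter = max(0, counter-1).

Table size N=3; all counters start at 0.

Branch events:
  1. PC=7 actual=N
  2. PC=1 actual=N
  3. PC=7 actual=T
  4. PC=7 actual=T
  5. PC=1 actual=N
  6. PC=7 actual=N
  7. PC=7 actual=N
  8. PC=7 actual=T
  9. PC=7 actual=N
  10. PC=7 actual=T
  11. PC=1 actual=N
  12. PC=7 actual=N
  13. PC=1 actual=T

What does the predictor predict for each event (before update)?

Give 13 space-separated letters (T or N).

Ev 1: PC=7 idx=1 pred=N actual=N -> ctr[1]=0
Ev 2: PC=1 idx=1 pred=N actual=N -> ctr[1]=0
Ev 3: PC=7 idx=1 pred=N actual=T -> ctr[1]=1
Ev 4: PC=7 idx=1 pred=N actual=T -> ctr[1]=2
Ev 5: PC=1 idx=1 pred=T actual=N -> ctr[1]=1
Ev 6: PC=7 idx=1 pred=N actual=N -> ctr[1]=0
Ev 7: PC=7 idx=1 pred=N actual=N -> ctr[1]=0
Ev 8: PC=7 idx=1 pred=N actual=T -> ctr[1]=1
Ev 9: PC=7 idx=1 pred=N actual=N -> ctr[1]=0
Ev 10: PC=7 idx=1 pred=N actual=T -> ctr[1]=1
Ev 11: PC=1 idx=1 pred=N actual=N -> ctr[1]=0
Ev 12: PC=7 idx=1 pred=N actual=N -> ctr[1]=0
Ev 13: PC=1 idx=1 pred=N actual=T -> ctr[1]=1

Answer: N N N N T N N N N N N N N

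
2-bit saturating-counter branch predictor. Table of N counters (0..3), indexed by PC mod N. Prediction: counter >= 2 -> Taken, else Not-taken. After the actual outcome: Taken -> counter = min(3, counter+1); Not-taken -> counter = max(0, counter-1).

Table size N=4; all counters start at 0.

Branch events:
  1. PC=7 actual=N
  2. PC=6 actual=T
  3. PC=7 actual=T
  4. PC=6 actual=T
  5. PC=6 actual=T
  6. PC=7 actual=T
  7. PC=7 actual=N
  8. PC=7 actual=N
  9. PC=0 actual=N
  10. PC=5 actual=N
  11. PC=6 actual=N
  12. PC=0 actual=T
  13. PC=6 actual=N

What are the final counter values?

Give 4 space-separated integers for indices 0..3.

Ev 1: PC=7 idx=3 pred=N actual=N -> ctr[3]=0
Ev 2: PC=6 idx=2 pred=N actual=T -> ctr[2]=1
Ev 3: PC=7 idx=3 pred=N actual=T -> ctr[3]=1
Ev 4: PC=6 idx=2 pred=N actual=T -> ctr[2]=2
Ev 5: PC=6 idx=2 pred=T actual=T -> ctr[2]=3
Ev 6: PC=7 idx=3 pred=N actual=T -> ctr[3]=2
Ev 7: PC=7 idx=3 pred=T actual=N -> ctr[3]=1
Ev 8: PC=7 idx=3 pred=N actual=N -> ctr[3]=0
Ev 9: PC=0 idx=0 pred=N actual=N -> ctr[0]=0
Ev 10: PC=5 idx=1 pred=N actual=N -> ctr[1]=0
Ev 11: PC=6 idx=2 pred=T actual=N -> ctr[2]=2
Ev 12: PC=0 idx=0 pred=N actual=T -> ctr[0]=1
Ev 13: PC=6 idx=2 pred=T actual=N -> ctr[2]=1

Answer: 1 0 1 0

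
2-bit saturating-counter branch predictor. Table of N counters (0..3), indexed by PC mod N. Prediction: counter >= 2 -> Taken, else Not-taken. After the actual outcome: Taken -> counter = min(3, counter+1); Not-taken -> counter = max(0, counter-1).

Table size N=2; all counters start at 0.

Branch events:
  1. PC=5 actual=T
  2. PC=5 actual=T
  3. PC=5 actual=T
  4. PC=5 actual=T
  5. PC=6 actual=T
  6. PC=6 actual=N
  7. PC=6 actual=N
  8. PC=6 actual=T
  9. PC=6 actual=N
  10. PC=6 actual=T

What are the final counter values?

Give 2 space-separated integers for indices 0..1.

Ev 1: PC=5 idx=1 pred=N actual=T -> ctr[1]=1
Ev 2: PC=5 idx=1 pred=N actual=T -> ctr[1]=2
Ev 3: PC=5 idx=1 pred=T actual=T -> ctr[1]=3
Ev 4: PC=5 idx=1 pred=T actual=T -> ctr[1]=3
Ev 5: PC=6 idx=0 pred=N actual=T -> ctr[0]=1
Ev 6: PC=6 idx=0 pred=N actual=N -> ctr[0]=0
Ev 7: PC=6 idx=0 pred=N actual=N -> ctr[0]=0
Ev 8: PC=6 idx=0 pred=N actual=T -> ctr[0]=1
Ev 9: PC=6 idx=0 pred=N actual=N -> ctr[0]=0
Ev 10: PC=6 idx=0 pred=N actual=T -> ctr[0]=1

Answer: 1 3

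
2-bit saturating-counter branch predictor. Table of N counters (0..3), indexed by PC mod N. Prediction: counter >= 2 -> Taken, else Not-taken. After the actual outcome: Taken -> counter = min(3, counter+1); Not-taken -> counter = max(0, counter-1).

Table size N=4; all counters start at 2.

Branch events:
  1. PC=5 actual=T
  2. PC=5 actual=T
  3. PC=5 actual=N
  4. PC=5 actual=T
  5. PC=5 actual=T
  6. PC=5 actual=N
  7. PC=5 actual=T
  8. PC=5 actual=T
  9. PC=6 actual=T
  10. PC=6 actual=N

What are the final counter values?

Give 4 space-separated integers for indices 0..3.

Answer: 2 3 2 2

Derivation:
Ev 1: PC=5 idx=1 pred=T actual=T -> ctr[1]=3
Ev 2: PC=5 idx=1 pred=T actual=T -> ctr[1]=3
Ev 3: PC=5 idx=1 pred=T actual=N -> ctr[1]=2
Ev 4: PC=5 idx=1 pred=T actual=T -> ctr[1]=3
Ev 5: PC=5 idx=1 pred=T actual=T -> ctr[1]=3
Ev 6: PC=5 idx=1 pred=T actual=N -> ctr[1]=2
Ev 7: PC=5 idx=1 pred=T actual=T -> ctr[1]=3
Ev 8: PC=5 idx=1 pred=T actual=T -> ctr[1]=3
Ev 9: PC=6 idx=2 pred=T actual=T -> ctr[2]=3
Ev 10: PC=6 idx=2 pred=T actual=N -> ctr[2]=2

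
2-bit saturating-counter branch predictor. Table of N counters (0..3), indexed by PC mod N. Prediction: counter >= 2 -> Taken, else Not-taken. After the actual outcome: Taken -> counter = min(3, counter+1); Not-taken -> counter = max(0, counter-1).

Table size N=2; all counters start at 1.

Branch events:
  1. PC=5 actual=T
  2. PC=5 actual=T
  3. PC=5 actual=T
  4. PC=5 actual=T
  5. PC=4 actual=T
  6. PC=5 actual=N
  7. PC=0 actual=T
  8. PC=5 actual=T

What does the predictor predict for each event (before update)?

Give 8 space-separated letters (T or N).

Answer: N T T T N T T T

Derivation:
Ev 1: PC=5 idx=1 pred=N actual=T -> ctr[1]=2
Ev 2: PC=5 idx=1 pred=T actual=T -> ctr[1]=3
Ev 3: PC=5 idx=1 pred=T actual=T -> ctr[1]=3
Ev 4: PC=5 idx=1 pred=T actual=T -> ctr[1]=3
Ev 5: PC=4 idx=0 pred=N actual=T -> ctr[0]=2
Ev 6: PC=5 idx=1 pred=T actual=N -> ctr[1]=2
Ev 7: PC=0 idx=0 pred=T actual=T -> ctr[0]=3
Ev 8: PC=5 idx=1 pred=T actual=T -> ctr[1]=3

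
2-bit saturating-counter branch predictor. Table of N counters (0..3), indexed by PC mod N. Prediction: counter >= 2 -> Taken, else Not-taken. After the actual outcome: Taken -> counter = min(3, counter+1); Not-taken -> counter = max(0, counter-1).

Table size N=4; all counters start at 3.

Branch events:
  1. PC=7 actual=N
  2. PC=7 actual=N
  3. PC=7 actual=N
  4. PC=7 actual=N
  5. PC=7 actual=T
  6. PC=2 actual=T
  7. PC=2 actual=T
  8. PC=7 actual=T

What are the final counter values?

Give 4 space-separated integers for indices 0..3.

Answer: 3 3 3 2

Derivation:
Ev 1: PC=7 idx=3 pred=T actual=N -> ctr[3]=2
Ev 2: PC=7 idx=3 pred=T actual=N -> ctr[3]=1
Ev 3: PC=7 idx=3 pred=N actual=N -> ctr[3]=0
Ev 4: PC=7 idx=3 pred=N actual=N -> ctr[3]=0
Ev 5: PC=7 idx=3 pred=N actual=T -> ctr[3]=1
Ev 6: PC=2 idx=2 pred=T actual=T -> ctr[2]=3
Ev 7: PC=2 idx=2 pred=T actual=T -> ctr[2]=3
Ev 8: PC=7 idx=3 pred=N actual=T -> ctr[3]=2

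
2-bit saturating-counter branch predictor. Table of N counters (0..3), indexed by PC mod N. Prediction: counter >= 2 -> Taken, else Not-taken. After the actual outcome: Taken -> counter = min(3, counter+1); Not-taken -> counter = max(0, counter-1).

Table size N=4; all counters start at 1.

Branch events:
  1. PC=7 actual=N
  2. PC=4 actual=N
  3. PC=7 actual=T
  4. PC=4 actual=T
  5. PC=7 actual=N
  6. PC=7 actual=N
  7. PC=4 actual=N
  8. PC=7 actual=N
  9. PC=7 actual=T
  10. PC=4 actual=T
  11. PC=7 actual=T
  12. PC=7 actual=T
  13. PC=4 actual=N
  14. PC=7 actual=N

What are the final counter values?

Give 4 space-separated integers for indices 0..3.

Ev 1: PC=7 idx=3 pred=N actual=N -> ctr[3]=0
Ev 2: PC=4 idx=0 pred=N actual=N -> ctr[0]=0
Ev 3: PC=7 idx=3 pred=N actual=T -> ctr[3]=1
Ev 4: PC=4 idx=0 pred=N actual=T -> ctr[0]=1
Ev 5: PC=7 idx=3 pred=N actual=N -> ctr[3]=0
Ev 6: PC=7 idx=3 pred=N actual=N -> ctr[3]=0
Ev 7: PC=4 idx=0 pred=N actual=N -> ctr[0]=0
Ev 8: PC=7 idx=3 pred=N actual=N -> ctr[3]=0
Ev 9: PC=7 idx=3 pred=N actual=T -> ctr[3]=1
Ev 10: PC=4 idx=0 pred=N actual=T -> ctr[0]=1
Ev 11: PC=7 idx=3 pred=N actual=T -> ctr[3]=2
Ev 12: PC=7 idx=3 pred=T actual=T -> ctr[3]=3
Ev 13: PC=4 idx=0 pred=N actual=N -> ctr[0]=0
Ev 14: PC=7 idx=3 pred=T actual=N -> ctr[3]=2

Answer: 0 1 1 2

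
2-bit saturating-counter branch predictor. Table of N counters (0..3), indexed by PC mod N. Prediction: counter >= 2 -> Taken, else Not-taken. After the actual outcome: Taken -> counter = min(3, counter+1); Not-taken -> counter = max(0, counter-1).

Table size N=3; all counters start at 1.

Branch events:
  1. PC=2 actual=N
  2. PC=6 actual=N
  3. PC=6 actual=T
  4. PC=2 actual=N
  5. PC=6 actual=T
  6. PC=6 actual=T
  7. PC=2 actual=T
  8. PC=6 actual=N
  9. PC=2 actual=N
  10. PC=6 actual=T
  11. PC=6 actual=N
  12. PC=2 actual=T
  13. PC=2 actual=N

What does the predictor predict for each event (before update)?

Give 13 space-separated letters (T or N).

Ev 1: PC=2 idx=2 pred=N actual=N -> ctr[2]=0
Ev 2: PC=6 idx=0 pred=N actual=N -> ctr[0]=0
Ev 3: PC=6 idx=0 pred=N actual=T -> ctr[0]=1
Ev 4: PC=2 idx=2 pred=N actual=N -> ctr[2]=0
Ev 5: PC=6 idx=0 pred=N actual=T -> ctr[0]=2
Ev 6: PC=6 idx=0 pred=T actual=T -> ctr[0]=3
Ev 7: PC=2 idx=2 pred=N actual=T -> ctr[2]=1
Ev 8: PC=6 idx=0 pred=T actual=N -> ctr[0]=2
Ev 9: PC=2 idx=2 pred=N actual=N -> ctr[2]=0
Ev 10: PC=6 idx=0 pred=T actual=T -> ctr[0]=3
Ev 11: PC=6 idx=0 pred=T actual=N -> ctr[0]=2
Ev 12: PC=2 idx=2 pred=N actual=T -> ctr[2]=1
Ev 13: PC=2 idx=2 pred=N actual=N -> ctr[2]=0

Answer: N N N N N T N T N T T N N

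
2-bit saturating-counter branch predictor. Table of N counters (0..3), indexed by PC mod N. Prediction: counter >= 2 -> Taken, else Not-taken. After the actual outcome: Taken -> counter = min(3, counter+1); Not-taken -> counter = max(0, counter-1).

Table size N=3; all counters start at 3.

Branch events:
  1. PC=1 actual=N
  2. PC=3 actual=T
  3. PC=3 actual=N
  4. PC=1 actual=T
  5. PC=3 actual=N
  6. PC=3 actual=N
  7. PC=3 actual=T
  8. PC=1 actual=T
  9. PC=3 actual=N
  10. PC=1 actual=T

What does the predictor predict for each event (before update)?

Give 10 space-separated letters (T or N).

Answer: T T T T T N N T N T

Derivation:
Ev 1: PC=1 idx=1 pred=T actual=N -> ctr[1]=2
Ev 2: PC=3 idx=0 pred=T actual=T -> ctr[0]=3
Ev 3: PC=3 idx=0 pred=T actual=N -> ctr[0]=2
Ev 4: PC=1 idx=1 pred=T actual=T -> ctr[1]=3
Ev 5: PC=3 idx=0 pred=T actual=N -> ctr[0]=1
Ev 6: PC=3 idx=0 pred=N actual=N -> ctr[0]=0
Ev 7: PC=3 idx=0 pred=N actual=T -> ctr[0]=1
Ev 8: PC=1 idx=1 pred=T actual=T -> ctr[1]=3
Ev 9: PC=3 idx=0 pred=N actual=N -> ctr[0]=0
Ev 10: PC=1 idx=1 pred=T actual=T -> ctr[1]=3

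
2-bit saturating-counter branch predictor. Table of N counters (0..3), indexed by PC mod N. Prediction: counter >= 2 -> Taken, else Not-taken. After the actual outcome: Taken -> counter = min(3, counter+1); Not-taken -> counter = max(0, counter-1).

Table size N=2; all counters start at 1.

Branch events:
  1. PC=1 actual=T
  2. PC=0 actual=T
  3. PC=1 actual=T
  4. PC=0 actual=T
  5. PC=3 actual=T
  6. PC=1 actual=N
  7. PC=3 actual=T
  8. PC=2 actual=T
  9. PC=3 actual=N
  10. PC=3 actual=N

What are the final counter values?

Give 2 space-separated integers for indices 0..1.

Answer: 3 1

Derivation:
Ev 1: PC=1 idx=1 pred=N actual=T -> ctr[1]=2
Ev 2: PC=0 idx=0 pred=N actual=T -> ctr[0]=2
Ev 3: PC=1 idx=1 pred=T actual=T -> ctr[1]=3
Ev 4: PC=0 idx=0 pred=T actual=T -> ctr[0]=3
Ev 5: PC=3 idx=1 pred=T actual=T -> ctr[1]=3
Ev 6: PC=1 idx=1 pred=T actual=N -> ctr[1]=2
Ev 7: PC=3 idx=1 pred=T actual=T -> ctr[1]=3
Ev 8: PC=2 idx=0 pred=T actual=T -> ctr[0]=3
Ev 9: PC=3 idx=1 pred=T actual=N -> ctr[1]=2
Ev 10: PC=3 idx=1 pred=T actual=N -> ctr[1]=1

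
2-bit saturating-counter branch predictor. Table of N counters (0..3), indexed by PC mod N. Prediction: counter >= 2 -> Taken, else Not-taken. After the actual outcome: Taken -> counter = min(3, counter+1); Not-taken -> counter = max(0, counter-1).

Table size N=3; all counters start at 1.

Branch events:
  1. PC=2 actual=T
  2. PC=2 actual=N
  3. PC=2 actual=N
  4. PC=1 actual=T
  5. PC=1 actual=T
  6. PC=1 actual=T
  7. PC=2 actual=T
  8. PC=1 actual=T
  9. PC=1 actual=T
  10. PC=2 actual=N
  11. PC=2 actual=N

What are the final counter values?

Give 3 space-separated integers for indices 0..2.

Answer: 1 3 0

Derivation:
Ev 1: PC=2 idx=2 pred=N actual=T -> ctr[2]=2
Ev 2: PC=2 idx=2 pred=T actual=N -> ctr[2]=1
Ev 3: PC=2 idx=2 pred=N actual=N -> ctr[2]=0
Ev 4: PC=1 idx=1 pred=N actual=T -> ctr[1]=2
Ev 5: PC=1 idx=1 pred=T actual=T -> ctr[1]=3
Ev 6: PC=1 idx=1 pred=T actual=T -> ctr[1]=3
Ev 7: PC=2 idx=2 pred=N actual=T -> ctr[2]=1
Ev 8: PC=1 idx=1 pred=T actual=T -> ctr[1]=3
Ev 9: PC=1 idx=1 pred=T actual=T -> ctr[1]=3
Ev 10: PC=2 idx=2 pred=N actual=N -> ctr[2]=0
Ev 11: PC=2 idx=2 pred=N actual=N -> ctr[2]=0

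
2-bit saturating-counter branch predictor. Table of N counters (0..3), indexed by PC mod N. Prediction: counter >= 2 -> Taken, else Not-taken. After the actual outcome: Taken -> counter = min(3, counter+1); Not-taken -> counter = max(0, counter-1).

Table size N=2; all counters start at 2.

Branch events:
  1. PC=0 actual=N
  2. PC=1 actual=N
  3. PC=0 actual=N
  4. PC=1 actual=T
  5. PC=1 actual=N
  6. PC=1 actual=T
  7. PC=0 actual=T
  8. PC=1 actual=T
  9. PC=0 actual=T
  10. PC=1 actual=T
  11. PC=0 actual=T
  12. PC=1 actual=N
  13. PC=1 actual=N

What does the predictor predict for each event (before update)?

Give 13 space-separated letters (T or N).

Answer: T T N N T N N T N T T T T

Derivation:
Ev 1: PC=0 idx=0 pred=T actual=N -> ctr[0]=1
Ev 2: PC=1 idx=1 pred=T actual=N -> ctr[1]=1
Ev 3: PC=0 idx=0 pred=N actual=N -> ctr[0]=0
Ev 4: PC=1 idx=1 pred=N actual=T -> ctr[1]=2
Ev 5: PC=1 idx=1 pred=T actual=N -> ctr[1]=1
Ev 6: PC=1 idx=1 pred=N actual=T -> ctr[1]=2
Ev 7: PC=0 idx=0 pred=N actual=T -> ctr[0]=1
Ev 8: PC=1 idx=1 pred=T actual=T -> ctr[1]=3
Ev 9: PC=0 idx=0 pred=N actual=T -> ctr[0]=2
Ev 10: PC=1 idx=1 pred=T actual=T -> ctr[1]=3
Ev 11: PC=0 idx=0 pred=T actual=T -> ctr[0]=3
Ev 12: PC=1 idx=1 pred=T actual=N -> ctr[1]=2
Ev 13: PC=1 idx=1 pred=T actual=N -> ctr[1]=1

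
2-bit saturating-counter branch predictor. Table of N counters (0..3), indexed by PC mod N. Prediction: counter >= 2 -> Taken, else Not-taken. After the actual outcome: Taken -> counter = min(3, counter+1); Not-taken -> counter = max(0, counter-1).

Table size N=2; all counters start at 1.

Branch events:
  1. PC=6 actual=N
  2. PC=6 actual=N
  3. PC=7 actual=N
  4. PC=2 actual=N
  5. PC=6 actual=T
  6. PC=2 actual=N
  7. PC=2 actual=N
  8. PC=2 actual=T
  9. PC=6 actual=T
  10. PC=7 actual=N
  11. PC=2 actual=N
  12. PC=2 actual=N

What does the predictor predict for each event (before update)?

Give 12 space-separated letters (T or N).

Answer: N N N N N N N N N N T N

Derivation:
Ev 1: PC=6 idx=0 pred=N actual=N -> ctr[0]=0
Ev 2: PC=6 idx=0 pred=N actual=N -> ctr[0]=0
Ev 3: PC=7 idx=1 pred=N actual=N -> ctr[1]=0
Ev 4: PC=2 idx=0 pred=N actual=N -> ctr[0]=0
Ev 5: PC=6 idx=0 pred=N actual=T -> ctr[0]=1
Ev 6: PC=2 idx=0 pred=N actual=N -> ctr[0]=0
Ev 7: PC=2 idx=0 pred=N actual=N -> ctr[0]=0
Ev 8: PC=2 idx=0 pred=N actual=T -> ctr[0]=1
Ev 9: PC=6 idx=0 pred=N actual=T -> ctr[0]=2
Ev 10: PC=7 idx=1 pred=N actual=N -> ctr[1]=0
Ev 11: PC=2 idx=0 pred=T actual=N -> ctr[0]=1
Ev 12: PC=2 idx=0 pred=N actual=N -> ctr[0]=0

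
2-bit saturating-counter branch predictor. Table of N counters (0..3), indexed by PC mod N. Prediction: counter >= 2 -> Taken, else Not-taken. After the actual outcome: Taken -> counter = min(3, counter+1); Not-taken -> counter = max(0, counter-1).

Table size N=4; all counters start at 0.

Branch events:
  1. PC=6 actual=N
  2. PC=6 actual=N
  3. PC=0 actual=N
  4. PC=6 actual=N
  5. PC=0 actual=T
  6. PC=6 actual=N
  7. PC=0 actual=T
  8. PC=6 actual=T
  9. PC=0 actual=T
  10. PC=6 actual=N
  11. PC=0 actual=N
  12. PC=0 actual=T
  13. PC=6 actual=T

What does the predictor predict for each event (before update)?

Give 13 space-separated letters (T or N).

Ev 1: PC=6 idx=2 pred=N actual=N -> ctr[2]=0
Ev 2: PC=6 idx=2 pred=N actual=N -> ctr[2]=0
Ev 3: PC=0 idx=0 pred=N actual=N -> ctr[0]=0
Ev 4: PC=6 idx=2 pred=N actual=N -> ctr[2]=0
Ev 5: PC=0 idx=0 pred=N actual=T -> ctr[0]=1
Ev 6: PC=6 idx=2 pred=N actual=N -> ctr[2]=0
Ev 7: PC=0 idx=0 pred=N actual=T -> ctr[0]=2
Ev 8: PC=6 idx=2 pred=N actual=T -> ctr[2]=1
Ev 9: PC=0 idx=0 pred=T actual=T -> ctr[0]=3
Ev 10: PC=6 idx=2 pred=N actual=N -> ctr[2]=0
Ev 11: PC=0 idx=0 pred=T actual=N -> ctr[0]=2
Ev 12: PC=0 idx=0 pred=T actual=T -> ctr[0]=3
Ev 13: PC=6 idx=2 pred=N actual=T -> ctr[2]=1

Answer: N N N N N N N N T N T T N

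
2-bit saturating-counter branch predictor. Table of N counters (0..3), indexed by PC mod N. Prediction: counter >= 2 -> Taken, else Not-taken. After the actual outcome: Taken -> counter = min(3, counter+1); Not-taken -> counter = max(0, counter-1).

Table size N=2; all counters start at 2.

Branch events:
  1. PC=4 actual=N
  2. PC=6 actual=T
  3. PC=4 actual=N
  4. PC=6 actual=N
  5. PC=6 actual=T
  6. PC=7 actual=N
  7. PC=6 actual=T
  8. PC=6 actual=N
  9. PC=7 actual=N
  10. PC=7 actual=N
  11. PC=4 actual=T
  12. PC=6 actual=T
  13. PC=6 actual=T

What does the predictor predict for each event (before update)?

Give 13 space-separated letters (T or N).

Ev 1: PC=4 idx=0 pred=T actual=N -> ctr[0]=1
Ev 2: PC=6 idx=0 pred=N actual=T -> ctr[0]=2
Ev 3: PC=4 idx=0 pred=T actual=N -> ctr[0]=1
Ev 4: PC=6 idx=0 pred=N actual=N -> ctr[0]=0
Ev 5: PC=6 idx=0 pred=N actual=T -> ctr[0]=1
Ev 6: PC=7 idx=1 pred=T actual=N -> ctr[1]=1
Ev 7: PC=6 idx=0 pred=N actual=T -> ctr[0]=2
Ev 8: PC=6 idx=0 pred=T actual=N -> ctr[0]=1
Ev 9: PC=7 idx=1 pred=N actual=N -> ctr[1]=0
Ev 10: PC=7 idx=1 pred=N actual=N -> ctr[1]=0
Ev 11: PC=4 idx=0 pred=N actual=T -> ctr[0]=2
Ev 12: PC=6 idx=0 pred=T actual=T -> ctr[0]=3
Ev 13: PC=6 idx=0 pred=T actual=T -> ctr[0]=3

Answer: T N T N N T N T N N N T T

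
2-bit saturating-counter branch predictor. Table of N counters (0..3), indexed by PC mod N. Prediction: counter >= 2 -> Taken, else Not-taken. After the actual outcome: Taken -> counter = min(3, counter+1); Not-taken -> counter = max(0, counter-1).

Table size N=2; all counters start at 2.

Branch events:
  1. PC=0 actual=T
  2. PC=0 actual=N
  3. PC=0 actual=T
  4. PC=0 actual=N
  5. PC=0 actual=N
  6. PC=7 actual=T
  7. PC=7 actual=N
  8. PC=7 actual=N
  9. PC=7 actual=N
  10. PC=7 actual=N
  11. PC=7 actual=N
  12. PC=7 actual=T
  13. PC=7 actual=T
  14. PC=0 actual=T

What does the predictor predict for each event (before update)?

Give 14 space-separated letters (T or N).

Ev 1: PC=0 idx=0 pred=T actual=T -> ctr[0]=3
Ev 2: PC=0 idx=0 pred=T actual=N -> ctr[0]=2
Ev 3: PC=0 idx=0 pred=T actual=T -> ctr[0]=3
Ev 4: PC=0 idx=0 pred=T actual=N -> ctr[0]=2
Ev 5: PC=0 idx=0 pred=T actual=N -> ctr[0]=1
Ev 6: PC=7 idx=1 pred=T actual=T -> ctr[1]=3
Ev 7: PC=7 idx=1 pred=T actual=N -> ctr[1]=2
Ev 8: PC=7 idx=1 pred=T actual=N -> ctr[1]=1
Ev 9: PC=7 idx=1 pred=N actual=N -> ctr[1]=0
Ev 10: PC=7 idx=1 pred=N actual=N -> ctr[1]=0
Ev 11: PC=7 idx=1 pred=N actual=N -> ctr[1]=0
Ev 12: PC=7 idx=1 pred=N actual=T -> ctr[1]=1
Ev 13: PC=7 idx=1 pred=N actual=T -> ctr[1]=2
Ev 14: PC=0 idx=0 pred=N actual=T -> ctr[0]=2

Answer: T T T T T T T T N N N N N N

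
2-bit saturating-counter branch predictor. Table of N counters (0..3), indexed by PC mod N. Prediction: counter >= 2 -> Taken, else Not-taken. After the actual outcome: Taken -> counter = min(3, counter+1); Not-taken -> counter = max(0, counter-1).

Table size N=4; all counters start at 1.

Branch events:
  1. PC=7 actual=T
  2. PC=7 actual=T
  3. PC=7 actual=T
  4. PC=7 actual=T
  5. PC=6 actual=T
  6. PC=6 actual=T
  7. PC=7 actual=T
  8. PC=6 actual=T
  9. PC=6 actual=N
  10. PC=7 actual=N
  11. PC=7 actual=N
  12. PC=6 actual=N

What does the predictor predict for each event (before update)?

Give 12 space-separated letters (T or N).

Answer: N T T T N T T T T T T T

Derivation:
Ev 1: PC=7 idx=3 pred=N actual=T -> ctr[3]=2
Ev 2: PC=7 idx=3 pred=T actual=T -> ctr[3]=3
Ev 3: PC=7 idx=3 pred=T actual=T -> ctr[3]=3
Ev 4: PC=7 idx=3 pred=T actual=T -> ctr[3]=3
Ev 5: PC=6 idx=2 pred=N actual=T -> ctr[2]=2
Ev 6: PC=6 idx=2 pred=T actual=T -> ctr[2]=3
Ev 7: PC=7 idx=3 pred=T actual=T -> ctr[3]=3
Ev 8: PC=6 idx=2 pred=T actual=T -> ctr[2]=3
Ev 9: PC=6 idx=2 pred=T actual=N -> ctr[2]=2
Ev 10: PC=7 idx=3 pred=T actual=N -> ctr[3]=2
Ev 11: PC=7 idx=3 pred=T actual=N -> ctr[3]=1
Ev 12: PC=6 idx=2 pred=T actual=N -> ctr[2]=1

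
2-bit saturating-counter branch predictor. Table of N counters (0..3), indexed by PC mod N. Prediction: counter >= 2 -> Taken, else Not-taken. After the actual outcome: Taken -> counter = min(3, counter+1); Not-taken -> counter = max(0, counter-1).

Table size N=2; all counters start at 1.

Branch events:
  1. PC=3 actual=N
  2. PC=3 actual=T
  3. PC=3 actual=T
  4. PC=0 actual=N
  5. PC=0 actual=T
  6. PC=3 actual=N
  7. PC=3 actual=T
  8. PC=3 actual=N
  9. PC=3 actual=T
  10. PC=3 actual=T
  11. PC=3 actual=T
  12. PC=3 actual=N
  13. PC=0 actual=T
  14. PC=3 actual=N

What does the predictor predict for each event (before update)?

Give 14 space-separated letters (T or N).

Ev 1: PC=3 idx=1 pred=N actual=N -> ctr[1]=0
Ev 2: PC=3 idx=1 pred=N actual=T -> ctr[1]=1
Ev 3: PC=3 idx=1 pred=N actual=T -> ctr[1]=2
Ev 4: PC=0 idx=0 pred=N actual=N -> ctr[0]=0
Ev 5: PC=0 idx=0 pred=N actual=T -> ctr[0]=1
Ev 6: PC=3 idx=1 pred=T actual=N -> ctr[1]=1
Ev 7: PC=3 idx=1 pred=N actual=T -> ctr[1]=2
Ev 8: PC=3 idx=1 pred=T actual=N -> ctr[1]=1
Ev 9: PC=3 idx=1 pred=N actual=T -> ctr[1]=2
Ev 10: PC=3 idx=1 pred=T actual=T -> ctr[1]=3
Ev 11: PC=3 idx=1 pred=T actual=T -> ctr[1]=3
Ev 12: PC=3 idx=1 pred=T actual=N -> ctr[1]=2
Ev 13: PC=0 idx=0 pred=N actual=T -> ctr[0]=2
Ev 14: PC=3 idx=1 pred=T actual=N -> ctr[1]=1

Answer: N N N N N T N T N T T T N T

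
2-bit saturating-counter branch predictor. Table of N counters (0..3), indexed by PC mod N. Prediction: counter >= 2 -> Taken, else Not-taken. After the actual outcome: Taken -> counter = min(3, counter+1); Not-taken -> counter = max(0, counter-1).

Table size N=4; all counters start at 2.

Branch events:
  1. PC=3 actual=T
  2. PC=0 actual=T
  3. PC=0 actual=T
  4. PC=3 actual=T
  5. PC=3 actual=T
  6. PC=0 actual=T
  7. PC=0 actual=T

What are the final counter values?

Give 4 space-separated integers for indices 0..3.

Ev 1: PC=3 idx=3 pred=T actual=T -> ctr[3]=3
Ev 2: PC=0 idx=0 pred=T actual=T -> ctr[0]=3
Ev 3: PC=0 idx=0 pred=T actual=T -> ctr[0]=3
Ev 4: PC=3 idx=3 pred=T actual=T -> ctr[3]=3
Ev 5: PC=3 idx=3 pred=T actual=T -> ctr[3]=3
Ev 6: PC=0 idx=0 pred=T actual=T -> ctr[0]=3
Ev 7: PC=0 idx=0 pred=T actual=T -> ctr[0]=3

Answer: 3 2 2 3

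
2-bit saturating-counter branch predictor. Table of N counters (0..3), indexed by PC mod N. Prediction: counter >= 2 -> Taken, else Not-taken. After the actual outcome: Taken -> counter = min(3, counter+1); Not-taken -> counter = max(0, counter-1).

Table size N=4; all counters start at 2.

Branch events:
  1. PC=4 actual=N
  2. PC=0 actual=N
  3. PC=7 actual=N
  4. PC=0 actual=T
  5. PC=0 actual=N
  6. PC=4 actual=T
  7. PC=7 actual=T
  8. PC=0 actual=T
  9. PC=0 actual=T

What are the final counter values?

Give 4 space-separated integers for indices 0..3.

Answer: 3 2 2 2

Derivation:
Ev 1: PC=4 idx=0 pred=T actual=N -> ctr[0]=1
Ev 2: PC=0 idx=0 pred=N actual=N -> ctr[0]=0
Ev 3: PC=7 idx=3 pred=T actual=N -> ctr[3]=1
Ev 4: PC=0 idx=0 pred=N actual=T -> ctr[0]=1
Ev 5: PC=0 idx=0 pred=N actual=N -> ctr[0]=0
Ev 6: PC=4 idx=0 pred=N actual=T -> ctr[0]=1
Ev 7: PC=7 idx=3 pred=N actual=T -> ctr[3]=2
Ev 8: PC=0 idx=0 pred=N actual=T -> ctr[0]=2
Ev 9: PC=0 idx=0 pred=T actual=T -> ctr[0]=3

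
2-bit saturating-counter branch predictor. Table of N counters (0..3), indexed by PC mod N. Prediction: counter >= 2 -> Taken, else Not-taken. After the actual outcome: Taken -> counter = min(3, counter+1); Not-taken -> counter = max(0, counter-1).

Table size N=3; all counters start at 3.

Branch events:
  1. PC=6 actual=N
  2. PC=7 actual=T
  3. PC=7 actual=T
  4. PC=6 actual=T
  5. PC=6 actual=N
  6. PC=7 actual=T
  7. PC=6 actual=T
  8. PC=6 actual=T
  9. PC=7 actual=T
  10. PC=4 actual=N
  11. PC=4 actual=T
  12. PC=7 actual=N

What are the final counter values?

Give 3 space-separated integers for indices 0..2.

Ev 1: PC=6 idx=0 pred=T actual=N -> ctr[0]=2
Ev 2: PC=7 idx=1 pred=T actual=T -> ctr[1]=3
Ev 3: PC=7 idx=1 pred=T actual=T -> ctr[1]=3
Ev 4: PC=6 idx=0 pred=T actual=T -> ctr[0]=3
Ev 5: PC=6 idx=0 pred=T actual=N -> ctr[0]=2
Ev 6: PC=7 idx=1 pred=T actual=T -> ctr[1]=3
Ev 7: PC=6 idx=0 pred=T actual=T -> ctr[0]=3
Ev 8: PC=6 idx=0 pred=T actual=T -> ctr[0]=3
Ev 9: PC=7 idx=1 pred=T actual=T -> ctr[1]=3
Ev 10: PC=4 idx=1 pred=T actual=N -> ctr[1]=2
Ev 11: PC=4 idx=1 pred=T actual=T -> ctr[1]=3
Ev 12: PC=7 idx=1 pred=T actual=N -> ctr[1]=2

Answer: 3 2 3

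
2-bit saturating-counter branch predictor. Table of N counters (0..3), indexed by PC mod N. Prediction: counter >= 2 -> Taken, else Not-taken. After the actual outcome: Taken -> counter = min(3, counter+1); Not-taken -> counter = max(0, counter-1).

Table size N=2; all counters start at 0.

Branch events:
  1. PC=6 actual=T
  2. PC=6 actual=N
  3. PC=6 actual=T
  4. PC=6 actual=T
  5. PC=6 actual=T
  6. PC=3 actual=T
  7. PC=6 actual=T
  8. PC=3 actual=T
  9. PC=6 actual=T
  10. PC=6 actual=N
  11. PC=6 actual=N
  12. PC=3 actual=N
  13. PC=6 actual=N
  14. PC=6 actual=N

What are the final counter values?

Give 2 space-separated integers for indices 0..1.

Ev 1: PC=6 idx=0 pred=N actual=T -> ctr[0]=1
Ev 2: PC=6 idx=0 pred=N actual=N -> ctr[0]=0
Ev 3: PC=6 idx=0 pred=N actual=T -> ctr[0]=1
Ev 4: PC=6 idx=0 pred=N actual=T -> ctr[0]=2
Ev 5: PC=6 idx=0 pred=T actual=T -> ctr[0]=3
Ev 6: PC=3 idx=1 pred=N actual=T -> ctr[1]=1
Ev 7: PC=6 idx=0 pred=T actual=T -> ctr[0]=3
Ev 8: PC=3 idx=1 pred=N actual=T -> ctr[1]=2
Ev 9: PC=6 idx=0 pred=T actual=T -> ctr[0]=3
Ev 10: PC=6 idx=0 pred=T actual=N -> ctr[0]=2
Ev 11: PC=6 idx=0 pred=T actual=N -> ctr[0]=1
Ev 12: PC=3 idx=1 pred=T actual=N -> ctr[1]=1
Ev 13: PC=6 idx=0 pred=N actual=N -> ctr[0]=0
Ev 14: PC=6 idx=0 pred=N actual=N -> ctr[0]=0

Answer: 0 1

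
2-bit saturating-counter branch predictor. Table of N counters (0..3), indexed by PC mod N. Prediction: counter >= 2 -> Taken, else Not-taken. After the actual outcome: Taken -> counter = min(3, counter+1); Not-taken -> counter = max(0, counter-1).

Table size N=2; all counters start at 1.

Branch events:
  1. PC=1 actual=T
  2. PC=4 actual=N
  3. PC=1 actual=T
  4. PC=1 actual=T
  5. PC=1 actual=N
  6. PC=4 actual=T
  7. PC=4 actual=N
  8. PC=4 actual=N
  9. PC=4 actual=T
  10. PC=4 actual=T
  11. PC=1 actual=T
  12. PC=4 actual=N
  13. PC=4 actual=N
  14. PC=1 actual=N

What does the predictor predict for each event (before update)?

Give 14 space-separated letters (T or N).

Answer: N N T T T N N N N N T T N T

Derivation:
Ev 1: PC=1 idx=1 pred=N actual=T -> ctr[1]=2
Ev 2: PC=4 idx=0 pred=N actual=N -> ctr[0]=0
Ev 3: PC=1 idx=1 pred=T actual=T -> ctr[1]=3
Ev 4: PC=1 idx=1 pred=T actual=T -> ctr[1]=3
Ev 5: PC=1 idx=1 pred=T actual=N -> ctr[1]=2
Ev 6: PC=4 idx=0 pred=N actual=T -> ctr[0]=1
Ev 7: PC=4 idx=0 pred=N actual=N -> ctr[0]=0
Ev 8: PC=4 idx=0 pred=N actual=N -> ctr[0]=0
Ev 9: PC=4 idx=0 pred=N actual=T -> ctr[0]=1
Ev 10: PC=4 idx=0 pred=N actual=T -> ctr[0]=2
Ev 11: PC=1 idx=1 pred=T actual=T -> ctr[1]=3
Ev 12: PC=4 idx=0 pred=T actual=N -> ctr[0]=1
Ev 13: PC=4 idx=0 pred=N actual=N -> ctr[0]=0
Ev 14: PC=1 idx=1 pred=T actual=N -> ctr[1]=2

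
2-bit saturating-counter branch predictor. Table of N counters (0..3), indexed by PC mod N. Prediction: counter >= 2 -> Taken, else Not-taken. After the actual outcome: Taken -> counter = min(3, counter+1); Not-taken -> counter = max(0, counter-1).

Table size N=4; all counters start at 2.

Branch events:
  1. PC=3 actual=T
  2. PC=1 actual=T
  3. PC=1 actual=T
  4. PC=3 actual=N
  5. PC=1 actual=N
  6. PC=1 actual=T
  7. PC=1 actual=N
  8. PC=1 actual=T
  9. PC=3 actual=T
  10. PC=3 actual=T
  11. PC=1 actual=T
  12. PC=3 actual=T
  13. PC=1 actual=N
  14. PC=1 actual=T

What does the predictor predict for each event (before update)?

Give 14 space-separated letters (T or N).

Answer: T T T T T T T T T T T T T T

Derivation:
Ev 1: PC=3 idx=3 pred=T actual=T -> ctr[3]=3
Ev 2: PC=1 idx=1 pred=T actual=T -> ctr[1]=3
Ev 3: PC=1 idx=1 pred=T actual=T -> ctr[1]=3
Ev 4: PC=3 idx=3 pred=T actual=N -> ctr[3]=2
Ev 5: PC=1 idx=1 pred=T actual=N -> ctr[1]=2
Ev 6: PC=1 idx=1 pred=T actual=T -> ctr[1]=3
Ev 7: PC=1 idx=1 pred=T actual=N -> ctr[1]=2
Ev 8: PC=1 idx=1 pred=T actual=T -> ctr[1]=3
Ev 9: PC=3 idx=3 pred=T actual=T -> ctr[3]=3
Ev 10: PC=3 idx=3 pred=T actual=T -> ctr[3]=3
Ev 11: PC=1 idx=1 pred=T actual=T -> ctr[1]=3
Ev 12: PC=3 idx=3 pred=T actual=T -> ctr[3]=3
Ev 13: PC=1 idx=1 pred=T actual=N -> ctr[1]=2
Ev 14: PC=1 idx=1 pred=T actual=T -> ctr[1]=3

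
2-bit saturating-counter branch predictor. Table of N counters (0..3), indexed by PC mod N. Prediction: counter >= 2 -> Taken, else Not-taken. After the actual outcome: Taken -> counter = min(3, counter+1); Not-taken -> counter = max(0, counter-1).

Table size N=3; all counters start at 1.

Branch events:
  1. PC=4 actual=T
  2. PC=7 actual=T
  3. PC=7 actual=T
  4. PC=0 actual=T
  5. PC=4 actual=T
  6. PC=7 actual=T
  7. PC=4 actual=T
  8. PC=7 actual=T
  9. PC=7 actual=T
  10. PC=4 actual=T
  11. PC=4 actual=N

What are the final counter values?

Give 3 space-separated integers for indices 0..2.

Answer: 2 2 1

Derivation:
Ev 1: PC=4 idx=1 pred=N actual=T -> ctr[1]=2
Ev 2: PC=7 idx=1 pred=T actual=T -> ctr[1]=3
Ev 3: PC=7 idx=1 pred=T actual=T -> ctr[1]=3
Ev 4: PC=0 idx=0 pred=N actual=T -> ctr[0]=2
Ev 5: PC=4 idx=1 pred=T actual=T -> ctr[1]=3
Ev 6: PC=7 idx=1 pred=T actual=T -> ctr[1]=3
Ev 7: PC=4 idx=1 pred=T actual=T -> ctr[1]=3
Ev 8: PC=7 idx=1 pred=T actual=T -> ctr[1]=3
Ev 9: PC=7 idx=1 pred=T actual=T -> ctr[1]=3
Ev 10: PC=4 idx=1 pred=T actual=T -> ctr[1]=3
Ev 11: PC=4 idx=1 pred=T actual=N -> ctr[1]=2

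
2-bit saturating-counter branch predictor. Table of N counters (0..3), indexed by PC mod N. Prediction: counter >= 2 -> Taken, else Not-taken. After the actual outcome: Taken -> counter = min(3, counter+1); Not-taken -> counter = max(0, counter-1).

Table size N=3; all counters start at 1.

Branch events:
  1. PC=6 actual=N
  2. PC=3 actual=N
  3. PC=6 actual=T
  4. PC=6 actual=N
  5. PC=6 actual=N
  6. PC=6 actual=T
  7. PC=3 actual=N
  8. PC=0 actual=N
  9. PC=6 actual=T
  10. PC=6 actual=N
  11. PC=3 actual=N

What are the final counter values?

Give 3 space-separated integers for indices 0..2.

Answer: 0 1 1

Derivation:
Ev 1: PC=6 idx=0 pred=N actual=N -> ctr[0]=0
Ev 2: PC=3 idx=0 pred=N actual=N -> ctr[0]=0
Ev 3: PC=6 idx=0 pred=N actual=T -> ctr[0]=1
Ev 4: PC=6 idx=0 pred=N actual=N -> ctr[0]=0
Ev 5: PC=6 idx=0 pred=N actual=N -> ctr[0]=0
Ev 6: PC=6 idx=0 pred=N actual=T -> ctr[0]=1
Ev 7: PC=3 idx=0 pred=N actual=N -> ctr[0]=0
Ev 8: PC=0 idx=0 pred=N actual=N -> ctr[0]=0
Ev 9: PC=6 idx=0 pred=N actual=T -> ctr[0]=1
Ev 10: PC=6 idx=0 pred=N actual=N -> ctr[0]=0
Ev 11: PC=3 idx=0 pred=N actual=N -> ctr[0]=0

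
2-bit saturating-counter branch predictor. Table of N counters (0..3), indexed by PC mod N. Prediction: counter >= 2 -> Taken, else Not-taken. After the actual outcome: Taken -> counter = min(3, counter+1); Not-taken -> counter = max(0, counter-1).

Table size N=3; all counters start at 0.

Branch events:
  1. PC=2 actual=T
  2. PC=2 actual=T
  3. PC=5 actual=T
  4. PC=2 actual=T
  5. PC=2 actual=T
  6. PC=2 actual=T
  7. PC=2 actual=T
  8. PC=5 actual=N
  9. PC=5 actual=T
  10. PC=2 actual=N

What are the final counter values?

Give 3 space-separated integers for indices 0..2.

Ev 1: PC=2 idx=2 pred=N actual=T -> ctr[2]=1
Ev 2: PC=2 idx=2 pred=N actual=T -> ctr[2]=2
Ev 3: PC=5 idx=2 pred=T actual=T -> ctr[2]=3
Ev 4: PC=2 idx=2 pred=T actual=T -> ctr[2]=3
Ev 5: PC=2 idx=2 pred=T actual=T -> ctr[2]=3
Ev 6: PC=2 idx=2 pred=T actual=T -> ctr[2]=3
Ev 7: PC=2 idx=2 pred=T actual=T -> ctr[2]=3
Ev 8: PC=5 idx=2 pred=T actual=N -> ctr[2]=2
Ev 9: PC=5 idx=2 pred=T actual=T -> ctr[2]=3
Ev 10: PC=2 idx=2 pred=T actual=N -> ctr[2]=2

Answer: 0 0 2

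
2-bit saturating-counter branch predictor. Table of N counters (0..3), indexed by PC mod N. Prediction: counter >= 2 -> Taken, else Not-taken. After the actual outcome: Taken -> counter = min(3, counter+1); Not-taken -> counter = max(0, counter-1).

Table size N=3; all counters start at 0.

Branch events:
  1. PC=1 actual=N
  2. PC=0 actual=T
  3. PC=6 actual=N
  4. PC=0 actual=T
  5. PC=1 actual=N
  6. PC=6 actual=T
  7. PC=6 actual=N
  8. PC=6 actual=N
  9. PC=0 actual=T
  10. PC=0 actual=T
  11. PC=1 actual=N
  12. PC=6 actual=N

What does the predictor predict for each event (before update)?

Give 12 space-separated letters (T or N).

Answer: N N N N N N T N N N N T

Derivation:
Ev 1: PC=1 idx=1 pred=N actual=N -> ctr[1]=0
Ev 2: PC=0 idx=0 pred=N actual=T -> ctr[0]=1
Ev 3: PC=6 idx=0 pred=N actual=N -> ctr[0]=0
Ev 4: PC=0 idx=0 pred=N actual=T -> ctr[0]=1
Ev 5: PC=1 idx=1 pred=N actual=N -> ctr[1]=0
Ev 6: PC=6 idx=0 pred=N actual=T -> ctr[0]=2
Ev 7: PC=6 idx=0 pred=T actual=N -> ctr[0]=1
Ev 8: PC=6 idx=0 pred=N actual=N -> ctr[0]=0
Ev 9: PC=0 idx=0 pred=N actual=T -> ctr[0]=1
Ev 10: PC=0 idx=0 pred=N actual=T -> ctr[0]=2
Ev 11: PC=1 idx=1 pred=N actual=N -> ctr[1]=0
Ev 12: PC=6 idx=0 pred=T actual=N -> ctr[0]=1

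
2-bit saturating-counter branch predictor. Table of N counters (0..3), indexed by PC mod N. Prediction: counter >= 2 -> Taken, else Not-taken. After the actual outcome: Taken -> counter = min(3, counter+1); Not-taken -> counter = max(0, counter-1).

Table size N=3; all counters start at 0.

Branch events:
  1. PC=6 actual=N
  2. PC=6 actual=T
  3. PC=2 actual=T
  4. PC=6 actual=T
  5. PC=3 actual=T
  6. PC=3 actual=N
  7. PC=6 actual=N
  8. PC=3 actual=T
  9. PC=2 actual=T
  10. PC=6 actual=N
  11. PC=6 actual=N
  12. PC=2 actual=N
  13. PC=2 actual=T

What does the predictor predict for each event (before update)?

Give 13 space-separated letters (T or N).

Ev 1: PC=6 idx=0 pred=N actual=N -> ctr[0]=0
Ev 2: PC=6 idx=0 pred=N actual=T -> ctr[0]=1
Ev 3: PC=2 idx=2 pred=N actual=T -> ctr[2]=1
Ev 4: PC=6 idx=0 pred=N actual=T -> ctr[0]=2
Ev 5: PC=3 idx=0 pred=T actual=T -> ctr[0]=3
Ev 6: PC=3 idx=0 pred=T actual=N -> ctr[0]=2
Ev 7: PC=6 idx=0 pred=T actual=N -> ctr[0]=1
Ev 8: PC=3 idx=0 pred=N actual=T -> ctr[0]=2
Ev 9: PC=2 idx=2 pred=N actual=T -> ctr[2]=2
Ev 10: PC=6 idx=0 pred=T actual=N -> ctr[0]=1
Ev 11: PC=6 idx=0 pred=N actual=N -> ctr[0]=0
Ev 12: PC=2 idx=2 pred=T actual=N -> ctr[2]=1
Ev 13: PC=2 idx=2 pred=N actual=T -> ctr[2]=2

Answer: N N N N T T T N N T N T N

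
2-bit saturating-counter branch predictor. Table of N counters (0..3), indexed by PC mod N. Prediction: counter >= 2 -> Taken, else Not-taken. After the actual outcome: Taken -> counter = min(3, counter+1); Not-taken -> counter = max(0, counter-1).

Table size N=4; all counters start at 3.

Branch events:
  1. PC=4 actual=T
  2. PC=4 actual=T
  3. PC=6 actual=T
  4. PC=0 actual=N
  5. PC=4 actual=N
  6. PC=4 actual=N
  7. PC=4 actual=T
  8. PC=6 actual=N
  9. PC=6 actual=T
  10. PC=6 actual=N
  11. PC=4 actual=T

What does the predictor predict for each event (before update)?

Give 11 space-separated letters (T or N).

Answer: T T T T T N N T T T N

Derivation:
Ev 1: PC=4 idx=0 pred=T actual=T -> ctr[0]=3
Ev 2: PC=4 idx=0 pred=T actual=T -> ctr[0]=3
Ev 3: PC=6 idx=2 pred=T actual=T -> ctr[2]=3
Ev 4: PC=0 idx=0 pred=T actual=N -> ctr[0]=2
Ev 5: PC=4 idx=0 pred=T actual=N -> ctr[0]=1
Ev 6: PC=4 idx=0 pred=N actual=N -> ctr[0]=0
Ev 7: PC=4 idx=0 pred=N actual=T -> ctr[0]=1
Ev 8: PC=6 idx=2 pred=T actual=N -> ctr[2]=2
Ev 9: PC=6 idx=2 pred=T actual=T -> ctr[2]=3
Ev 10: PC=6 idx=2 pred=T actual=N -> ctr[2]=2
Ev 11: PC=4 idx=0 pred=N actual=T -> ctr[0]=2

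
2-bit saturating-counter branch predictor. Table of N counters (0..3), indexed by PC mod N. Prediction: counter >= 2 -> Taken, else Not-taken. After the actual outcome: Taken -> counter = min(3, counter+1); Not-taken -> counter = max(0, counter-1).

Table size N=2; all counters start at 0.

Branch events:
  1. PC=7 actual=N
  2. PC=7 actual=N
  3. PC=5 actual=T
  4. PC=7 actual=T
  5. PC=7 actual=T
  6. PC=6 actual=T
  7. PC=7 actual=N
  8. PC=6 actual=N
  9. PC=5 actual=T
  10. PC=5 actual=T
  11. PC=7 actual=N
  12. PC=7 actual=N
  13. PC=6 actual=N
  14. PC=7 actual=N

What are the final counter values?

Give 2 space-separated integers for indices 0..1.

Ev 1: PC=7 idx=1 pred=N actual=N -> ctr[1]=0
Ev 2: PC=7 idx=1 pred=N actual=N -> ctr[1]=0
Ev 3: PC=5 idx=1 pred=N actual=T -> ctr[1]=1
Ev 4: PC=7 idx=1 pred=N actual=T -> ctr[1]=2
Ev 5: PC=7 idx=1 pred=T actual=T -> ctr[1]=3
Ev 6: PC=6 idx=0 pred=N actual=T -> ctr[0]=1
Ev 7: PC=7 idx=1 pred=T actual=N -> ctr[1]=2
Ev 8: PC=6 idx=0 pred=N actual=N -> ctr[0]=0
Ev 9: PC=5 idx=1 pred=T actual=T -> ctr[1]=3
Ev 10: PC=5 idx=1 pred=T actual=T -> ctr[1]=3
Ev 11: PC=7 idx=1 pred=T actual=N -> ctr[1]=2
Ev 12: PC=7 idx=1 pred=T actual=N -> ctr[1]=1
Ev 13: PC=6 idx=0 pred=N actual=N -> ctr[0]=0
Ev 14: PC=7 idx=1 pred=N actual=N -> ctr[1]=0

Answer: 0 0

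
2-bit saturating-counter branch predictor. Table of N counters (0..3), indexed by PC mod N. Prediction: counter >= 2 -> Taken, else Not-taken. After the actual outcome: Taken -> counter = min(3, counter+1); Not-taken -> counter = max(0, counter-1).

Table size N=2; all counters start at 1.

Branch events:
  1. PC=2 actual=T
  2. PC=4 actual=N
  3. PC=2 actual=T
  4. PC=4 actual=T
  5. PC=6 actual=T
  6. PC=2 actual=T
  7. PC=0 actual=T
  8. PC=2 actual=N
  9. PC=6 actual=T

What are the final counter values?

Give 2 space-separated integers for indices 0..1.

Answer: 3 1

Derivation:
Ev 1: PC=2 idx=0 pred=N actual=T -> ctr[0]=2
Ev 2: PC=4 idx=0 pred=T actual=N -> ctr[0]=1
Ev 3: PC=2 idx=0 pred=N actual=T -> ctr[0]=2
Ev 4: PC=4 idx=0 pred=T actual=T -> ctr[0]=3
Ev 5: PC=6 idx=0 pred=T actual=T -> ctr[0]=3
Ev 6: PC=2 idx=0 pred=T actual=T -> ctr[0]=3
Ev 7: PC=0 idx=0 pred=T actual=T -> ctr[0]=3
Ev 8: PC=2 idx=0 pred=T actual=N -> ctr[0]=2
Ev 9: PC=6 idx=0 pred=T actual=T -> ctr[0]=3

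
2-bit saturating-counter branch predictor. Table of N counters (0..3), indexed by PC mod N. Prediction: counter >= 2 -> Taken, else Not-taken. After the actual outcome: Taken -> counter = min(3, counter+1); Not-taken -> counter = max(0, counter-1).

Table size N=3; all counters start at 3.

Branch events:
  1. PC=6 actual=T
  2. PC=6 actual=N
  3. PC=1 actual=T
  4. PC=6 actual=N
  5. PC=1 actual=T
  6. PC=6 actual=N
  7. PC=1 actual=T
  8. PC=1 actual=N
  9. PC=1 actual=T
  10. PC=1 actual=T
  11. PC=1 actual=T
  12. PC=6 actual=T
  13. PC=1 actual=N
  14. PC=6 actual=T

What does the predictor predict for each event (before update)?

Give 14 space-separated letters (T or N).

Answer: T T T T T N T T T T T N T N

Derivation:
Ev 1: PC=6 idx=0 pred=T actual=T -> ctr[0]=3
Ev 2: PC=6 idx=0 pred=T actual=N -> ctr[0]=2
Ev 3: PC=1 idx=1 pred=T actual=T -> ctr[1]=3
Ev 4: PC=6 idx=0 pred=T actual=N -> ctr[0]=1
Ev 5: PC=1 idx=1 pred=T actual=T -> ctr[1]=3
Ev 6: PC=6 idx=0 pred=N actual=N -> ctr[0]=0
Ev 7: PC=1 idx=1 pred=T actual=T -> ctr[1]=3
Ev 8: PC=1 idx=1 pred=T actual=N -> ctr[1]=2
Ev 9: PC=1 idx=1 pred=T actual=T -> ctr[1]=3
Ev 10: PC=1 idx=1 pred=T actual=T -> ctr[1]=3
Ev 11: PC=1 idx=1 pred=T actual=T -> ctr[1]=3
Ev 12: PC=6 idx=0 pred=N actual=T -> ctr[0]=1
Ev 13: PC=1 idx=1 pred=T actual=N -> ctr[1]=2
Ev 14: PC=6 idx=0 pred=N actual=T -> ctr[0]=2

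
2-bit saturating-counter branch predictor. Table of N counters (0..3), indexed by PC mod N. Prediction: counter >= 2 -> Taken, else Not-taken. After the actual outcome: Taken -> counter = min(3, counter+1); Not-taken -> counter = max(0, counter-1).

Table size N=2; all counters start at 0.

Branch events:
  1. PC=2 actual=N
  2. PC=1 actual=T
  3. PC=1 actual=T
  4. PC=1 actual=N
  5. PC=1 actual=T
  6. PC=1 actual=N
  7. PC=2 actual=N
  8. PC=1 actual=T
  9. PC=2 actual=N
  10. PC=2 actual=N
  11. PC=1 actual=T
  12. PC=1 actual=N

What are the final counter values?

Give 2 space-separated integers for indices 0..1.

Answer: 0 2

Derivation:
Ev 1: PC=2 idx=0 pred=N actual=N -> ctr[0]=0
Ev 2: PC=1 idx=1 pred=N actual=T -> ctr[1]=1
Ev 3: PC=1 idx=1 pred=N actual=T -> ctr[1]=2
Ev 4: PC=1 idx=1 pred=T actual=N -> ctr[1]=1
Ev 5: PC=1 idx=1 pred=N actual=T -> ctr[1]=2
Ev 6: PC=1 idx=1 pred=T actual=N -> ctr[1]=1
Ev 7: PC=2 idx=0 pred=N actual=N -> ctr[0]=0
Ev 8: PC=1 idx=1 pred=N actual=T -> ctr[1]=2
Ev 9: PC=2 idx=0 pred=N actual=N -> ctr[0]=0
Ev 10: PC=2 idx=0 pred=N actual=N -> ctr[0]=0
Ev 11: PC=1 idx=1 pred=T actual=T -> ctr[1]=3
Ev 12: PC=1 idx=1 pred=T actual=N -> ctr[1]=2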